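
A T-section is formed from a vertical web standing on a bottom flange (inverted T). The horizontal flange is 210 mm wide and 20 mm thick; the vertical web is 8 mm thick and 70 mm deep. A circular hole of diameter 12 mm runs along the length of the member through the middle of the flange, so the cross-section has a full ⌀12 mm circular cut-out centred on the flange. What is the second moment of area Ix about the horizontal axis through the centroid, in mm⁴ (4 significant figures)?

Split into non-overlapping primitives; take the origin at the lower-left of the bounding box.
Flange: 210 × 20, A = 4 200 mm², y = 10 mm, Ī = 140 000 mm⁴.
Web: 8 × 70, A = 560 mm², y = 55 mm, Ī = 228 667 mm⁴.
Hole (subtracted): ⌀12, A = 113.097 mm², y = 10 mm, Ī = 1017.88 mm⁴.
Centroid: ȳ = ΣA·y / ΣA = 15.423 mm.
Transfer each piece to the horizontal axis through the centroid using Ī + A·d² with d = y − 15.423:
  flange: d = -5.42297 mm → contributes +263 516 mm⁴
  web: d = 39.577 mm → contributes +1 105 818 mm⁴
  hole: d = -5.42297 mm → contributes −4343.91 mm⁴
Total I = 1 364 990 mm⁴.

Ix ≈ 1.365 × 10⁶ mm⁴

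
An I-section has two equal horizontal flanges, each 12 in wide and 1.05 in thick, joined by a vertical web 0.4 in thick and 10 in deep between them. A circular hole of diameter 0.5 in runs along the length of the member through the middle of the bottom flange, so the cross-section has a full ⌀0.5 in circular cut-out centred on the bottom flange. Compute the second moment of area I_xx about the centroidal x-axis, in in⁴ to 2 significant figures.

I_xx ≈ 800 in⁴

Treat the section as a set of non-overlapping primitives; coordinates are from the bounding-box lower-left.
Bottom flange: 12 × 1.05, A = 12.6 in², y = 0.525 in, Ī = 1.158 in⁴.
Web: 0.4 × 10, A = 4 in², y = 6.05 in, Ī = 33.33 in⁴.
Top flange: 12 × 1.05, A = 12.6 in², y = 11.58 in, Ī = 1.158 in⁴.
Hole (subtracted): ⌀0.5, A = 0.1963 in², y = 0.525 in, Ī = 0.003068 in⁴.
Centroid: ȳ = ΣA·y / ΣA = 6.087 in.
Transfer each piece to the centroidal x-axis using Ī + A·d² with d = y − 6.087:
  bottom flange: d = -5.562 in → contributes +391 in⁴
  web: d = -0.0374 in → contributes +33.34 in⁴
  top flange: d = 5.488 in → contributes +380.6 in⁴
  hole: d = -5.562 in → contributes −6.078 in⁴
Total I = 798.9 in⁴.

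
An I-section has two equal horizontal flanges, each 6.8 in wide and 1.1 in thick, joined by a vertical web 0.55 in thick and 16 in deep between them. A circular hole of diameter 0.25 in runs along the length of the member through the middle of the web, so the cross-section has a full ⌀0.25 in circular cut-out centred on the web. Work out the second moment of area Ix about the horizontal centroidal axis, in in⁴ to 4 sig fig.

Treat the section as a set of non-overlapping primitives; coordinates are from the bounding-box lower-left.
Bottom flange: 6.8 × 1.1, A = 7.48 in², y = 0.55 in, Ī = 0.754233 in⁴.
Web: 0.55 × 16, A = 8.8 in², y = 9.1 in, Ī = 187.733 in⁴.
Top flange: 6.8 × 1.1, A = 7.48 in², y = 17.65 in, Ī = 0.754233 in⁴.
Hole (subtracted): ⌀0.25, A = 0.0490874 in², y = 9.1 in, Ī = 0.000191748 in⁴.
By symmetry the centroid is at mid-height, ȳ = 9.1 in.
Transfer each piece to the horizontal centroidal axis using Ī + A·d² with d = y − 9.1:
  bottom flange: d = -8.55 in → contributes +547.561 in⁴
  web: d = 0 in → contributes +187.733 in⁴
  top flange: d = 8.55 in → contributes +547.561 in⁴
  hole: d = 0 in → contributes −0.000191748 in⁴
Total I = 1282.86 in⁴.

Ix ≈ 1283 in⁴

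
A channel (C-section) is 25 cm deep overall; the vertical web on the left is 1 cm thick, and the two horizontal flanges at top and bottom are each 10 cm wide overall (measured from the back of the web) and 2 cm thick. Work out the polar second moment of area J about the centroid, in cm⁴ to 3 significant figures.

Split into non-overlapping primitives; take the origin at the lower-left of the bounding box.
Web: 1 × 25, A = 25 cm², y = 12.5 cm, Ī = 1302.1 cm⁴.
Top flange (beyond web): 9 × 2, A = 18 cm², y = 24 cm, Ī = 6 cm⁴.
Bottom flange (beyond web): 9 × 2, A = 18 cm², y = 1 cm, Ī = 6 cm⁴.
By symmetry the centroid is at mid-height, ȳ = 12.5 cm.
Transfer each piece to the centroidal x-axis using Ī + A·d² with d = y − 12.5:
  web: d = 0 cm → contributes +1302.1 cm⁴
  top flange (beyond web): d = 11.5 cm → contributes +2386.5 cm⁴
  bottom flange (beyond web): d = -11.5 cm → contributes +2386.5 cm⁴
Total I = 6075.1 cm⁴.
For the y-axis: x̄ = 3.4508 cm.
Repeating about the centroidal y-axis gives I_y = 613.94 cm⁴.
Polar second moment: J = I_x + I_y = 6 689 cm⁴.

J ≈ 6690 cm⁴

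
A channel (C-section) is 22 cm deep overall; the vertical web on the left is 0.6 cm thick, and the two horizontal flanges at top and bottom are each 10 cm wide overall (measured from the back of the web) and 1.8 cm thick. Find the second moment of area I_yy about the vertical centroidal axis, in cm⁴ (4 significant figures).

I_yy ≈ 487.0 cm⁴

Treat the section as a set of non-overlapping primitives; coordinates are from the bounding-box lower-left.
Web: 0.6 × 22, A = 13.2 cm², x = 0.3 cm, Ī = 0.396 cm⁴.
Top flange (beyond web): 9.4 × 1.8, A = 16.92 cm², x = 5.3 cm, Ī = 124.588 cm⁴.
Bottom flange (beyond web): 9.4 × 1.8, A = 16.92 cm², x = 5.3 cm, Ī = 124.588 cm⁴.
Centroid: x̄ = ΣA·x / ΣA = 3.89694 cm.
Transfer each piece to the vertical centroidal axis using Ī + A·d² with d = x − 3.89694:
  web: d = -3.59694 cm → contributes +171.177 cm⁴
  top flange (beyond web): d = 1.40306 cm → contributes +157.896 cm⁴
  bottom flange (beyond web): d = 1.40306 cm → contributes +157.896 cm⁴
Total I = 486.969 cm⁴.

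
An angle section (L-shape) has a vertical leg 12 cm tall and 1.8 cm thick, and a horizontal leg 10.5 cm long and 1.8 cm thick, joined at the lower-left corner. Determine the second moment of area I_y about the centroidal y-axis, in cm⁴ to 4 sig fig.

Split into non-overlapping primitives; take the origin at the lower-left of the bounding box.
Vertical leg: 1.8 × 12, A = 21.6 cm², x = 0.9 cm, Ī = 5.832 cm⁴.
Horizontal leg (remainder): 8.7 × 1.8, A = 15.66 cm², x = 6.15 cm, Ī = 98.7755 cm⁴.
Centroid: x̄ = ΣA·x / ΣA = 3.10652 cm.
Transfer each piece to the centroidal y-axis using Ī + A·d² with d = x − 3.10652:
  vertical leg: d = -2.20652 cm → contributes +110.997 cm⁴
  horizontal leg (remainder): d = 3.04348 cm → contributes +243.83 cm⁴
Total I = 354.827 cm⁴.

I_y ≈ 354.8 cm⁴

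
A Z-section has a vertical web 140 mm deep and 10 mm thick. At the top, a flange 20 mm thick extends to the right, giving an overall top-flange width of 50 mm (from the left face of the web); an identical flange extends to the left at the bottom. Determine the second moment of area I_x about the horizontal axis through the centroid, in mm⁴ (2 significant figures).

I_x ≈ 8.1 × 10⁶ mm⁴

Decompose the section into non-overlapping parts with the origin at the bottom-left of its bounding rectangle.
Web: 10 × 140, A = 1 400 mm², y = 70 mm, Ī = 2 286 667 mm⁴.
Top flange (beyond web): 40 × 20, A = 800 mm², y = 130 mm, Ī = 26 667 mm⁴.
Bottom flange (beyond web): 40 × 20, A = 800 mm², y = 10 mm, Ī = 26 667 mm⁴.
Centroid: ȳ = ΣA·y / ΣA = 70 mm.
Transfer each piece to the horizontal axis through the centroid using Ī + A·d² with d = y − 70:
  web: d = 0 mm → contributes +2 286 667 mm⁴
  top flange (beyond web): d = 60 mm → contributes +2 906 667 mm⁴
  bottom flange (beyond web): d = -60 mm → contributes +2 906 667 mm⁴
Total I = 8 100 000 mm⁴.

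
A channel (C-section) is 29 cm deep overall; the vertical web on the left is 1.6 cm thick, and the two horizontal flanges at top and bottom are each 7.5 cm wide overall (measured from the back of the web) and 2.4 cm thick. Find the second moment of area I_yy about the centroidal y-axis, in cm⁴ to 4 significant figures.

Break the section into simple shapes (no overlaps), measuring from the bottom-left corner of the bounding box.
Web: 1.6 × 29, A = 46.4 cm², x = 0.8 cm, Ī = 9.89867 cm⁴.
Top flange (beyond web): 5.9 × 2.4, A = 14.16 cm², x = 4.55 cm, Ī = 41.0758 cm⁴.
Bottom flange (beyond web): 5.9 × 2.4, A = 14.16 cm², x = 4.55 cm, Ī = 41.0758 cm⁴.
Centroid: x̄ = ΣA·x / ΣA = 2.22131 cm.
Transfer each piece to the centroidal y-axis using Ī + A·d² with d = x − 2.22131:
  web: d = -1.42131 cm → contributes +103.632 cm⁴
  top flange (beyond web): d = 2.32869 cm → contributes +117.863 cm⁴
  bottom flange (beyond web): d = 2.32869 cm → contributes +117.863 cm⁴
Total I = 339.358 cm⁴.

I_yy ≈ 339.4 cm⁴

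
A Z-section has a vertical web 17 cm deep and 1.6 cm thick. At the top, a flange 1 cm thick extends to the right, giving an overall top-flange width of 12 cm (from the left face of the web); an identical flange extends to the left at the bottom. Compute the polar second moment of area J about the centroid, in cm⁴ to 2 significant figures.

J ≈ 2900 cm⁴

Break the section into simple shapes (no overlaps), measuring from the bottom-left corner of the bounding box.
Web: 1.6 × 17, A = 27.2 cm², y = 8.5 cm, Ī = 655.1 cm⁴.
Top flange (beyond web): 10.4 × 1, A = 10.4 cm², y = 16.5 cm, Ī = 0.8667 cm⁴.
Bottom flange (beyond web): 10.4 × 1, A = 10.4 cm², y = 0.5 cm, Ī = 0.8667 cm⁴.
Centroid: ȳ = ΣA·y / ΣA = 8.5 cm.
Transfer each piece to the centroidal x-axis using Ī + A·d² with d = y − 8.5:
  web: d = 0 cm → contributes +655.1 cm⁴
  top flange (beyond web): d = 8 cm → contributes +666.5 cm⁴
  bottom flange (beyond web): d = -8 cm → contributes +666.5 cm⁴
Total I = 1 988 cm⁴.
For the y-axis: x̄ = 11.2 cm.
Repeating about the centroidal y-axis gives I_y = 942.1 cm⁴.
Polar second moment: J = I_x + I_y = 2 930 cm⁴.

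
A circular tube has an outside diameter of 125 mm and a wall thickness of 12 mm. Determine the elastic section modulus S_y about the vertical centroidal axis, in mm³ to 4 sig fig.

Decompose the section into non-overlapping parts with the origin at the bottom-left of its bounding rectangle.
Outer circle: ⌀125, A = 12271.8 mm², x = 62.5 mm, Ī = 11 984 225 mm⁴.
Bore (subtracted): ⌀101, A = 8011.85 mm², x = 62.5 mm, Ī = 5 108 053 mm⁴.
By symmetry the centroid is at mid-width, x̄ = 62.5 mm.
All pieces are centred on the vertical centroidal axis, so I = ΣĪ (holes subtracted) = 6 876 172 mm⁴.
Extreme fibre distance c = 62.5 mm; S = I/c = 110 019 mm³.

S_y ≈ 1.100 × 10⁵ mm³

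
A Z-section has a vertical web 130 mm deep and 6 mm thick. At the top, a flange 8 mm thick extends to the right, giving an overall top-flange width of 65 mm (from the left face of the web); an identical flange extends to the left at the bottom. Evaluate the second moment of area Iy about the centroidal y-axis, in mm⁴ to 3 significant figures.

Break the section into simple shapes (no overlaps), measuring from the bottom-left corner of the bounding box.
Web: 6 × 130, A = 780 mm², x = 62 mm, Ī = 2 340 mm⁴.
Top flange (beyond web): 59 × 8, A = 472 mm², x = 94.5 mm, Ī = 136 919 mm⁴.
Bottom flange (beyond web): 59 × 8, A = 472 mm², x = 29.5 mm, Ī = 136 919 mm⁴.
Centroid: x̄ = ΣA·x / ΣA = 62 mm.
Transfer each piece to the centroidal y-axis using Ī + A·d² with d = x − 62:
  web: d = 0 mm → contributes +2 340 mm⁴
  top flange (beyond web): d = 32.5 mm → contributes +635 469 mm⁴
  bottom flange (beyond web): d = -32.5 mm → contributes +635 469 mm⁴
Total I = 1 273 279 mm⁴.

Iy ≈ 1.27 × 10⁶ mm⁴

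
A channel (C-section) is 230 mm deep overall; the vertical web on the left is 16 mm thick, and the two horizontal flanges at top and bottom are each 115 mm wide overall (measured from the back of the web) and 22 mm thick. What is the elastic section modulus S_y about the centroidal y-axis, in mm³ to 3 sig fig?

S_y ≈ 1.35 × 10⁵ mm³

Decompose the section into non-overlapping parts with the origin at the bottom-left of its bounding rectangle.
Web: 16 × 230, A = 3 680 mm², x = 8 mm, Ī = 78 507 mm⁴.
Top flange (beyond web): 99 × 22, A = 2 178 mm², x = 65.5 mm, Ī = 1 778 882 mm⁴.
Bottom flange (beyond web): 99 × 22, A = 2 178 mm², x = 65.5 mm, Ī = 1 778 882 mm⁴.
Centroid: x̄ = ΣA·x / ΣA = 39.168 mm.
Transfer each piece to the centroidal y-axis using Ī + A·d² with d = x − 39.168:
  web: d = -31.168 mm → contributes +3 653 534 mm⁴
  top flange (beyond web): d = 26.332 mm → contributes +3 288 994 mm⁴
  bottom flange (beyond web): d = 26.332 mm → contributes +3 288 994 mm⁴
Total I = 10 231 523 mm⁴.
Extreme fibre distance c = 75.832 mm; S = I/c = 134 924 mm³.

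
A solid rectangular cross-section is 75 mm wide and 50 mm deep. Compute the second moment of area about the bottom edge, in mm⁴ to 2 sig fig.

I_base ≈ 3.1 × 10⁶ mm⁴

The section: 75 × 50, A = 3 750 mm², y = 25 mm, Ī = 781 250 mm⁴.
Transfer it to a horizontal axis along the bottom face using Ī + A·d² with d = y − 0:
  the section: d = 25 mm → contributes +3 125 000 mm⁴
Total I = 3 125 000 mm⁴.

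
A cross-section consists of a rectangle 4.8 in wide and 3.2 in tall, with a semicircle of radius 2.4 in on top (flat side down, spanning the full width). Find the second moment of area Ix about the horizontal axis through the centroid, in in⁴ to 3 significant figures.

Ix ≈ 55.8 in⁴

Treat the section as a set of non-overlapping primitives; coordinates are from the bounding-box lower-left.
Rectangular body: 4.8 × 3.2, A = 15.36 in², y = 1.6 in, Ī = 13.107 in⁴.
Semicircular cap: semicircle r = 2.4, A = 9.0478 in², y = 4.2186 in, Ī = 3.6415 in⁴.
Centroid: ȳ = ΣA·y / ΣA = 2.5707 in.
Transfer each piece to the horizontal axis through the centroid using Ī + A·d² with d = y − 2.5707:
  rectangular body: d = -0.97069 in → contributes +27.58 in⁴
  semicircular cap: d = 1.6479 in → contributes +28.211 in⁴
Total I = 55.791 in⁴.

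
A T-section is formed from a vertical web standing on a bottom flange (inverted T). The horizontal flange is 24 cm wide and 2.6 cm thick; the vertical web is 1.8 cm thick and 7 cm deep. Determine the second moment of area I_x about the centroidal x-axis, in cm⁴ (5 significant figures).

Break the section into simple shapes (no overlaps), measuring from the bottom-left corner of the bounding box.
Flange: 24 × 2.6, A = 62.4 cm², y = 1.3 cm, Ī = 35.152 cm⁴.
Web: 1.8 × 7, A = 12.6 cm², y = 6.1 cm, Ī = 51.45 cm⁴.
Centroid: ȳ = ΣA·y / ΣA = 2.1064 cm.
Transfer each piece to the centroidal x-axis using Ī + A·d² with d = y − 2.1064:
  flange: d = -0.8064 cm → contributes +75.72953 cm⁴
  web: d = 3.9936 cm → contributes +252.4054 cm⁴
Total I = 328.1349 cm⁴.

I_x ≈ 328.13 cm⁴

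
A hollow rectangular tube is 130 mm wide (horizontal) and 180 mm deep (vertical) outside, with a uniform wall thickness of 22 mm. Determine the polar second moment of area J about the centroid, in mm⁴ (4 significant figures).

J ≈ 7.090 × 10⁷ mm⁴

Treat the section as a set of non-overlapping primitives; coordinates are from the bounding-box lower-left.
Outer rectangle: 130 × 180, A = 23 400 mm², y = 90 mm, Ī = 63 180 000 mm⁴.
Inner void (subtracted): 86 × 136, A = 11 696 mm², y = 90 mm, Ī = 18 027 435 mm⁴.
By symmetry the centroid is at mid-height, ȳ = 90 mm.
All pieces are centred on the centroidal x-axis, so I = ΣĪ (holes subtracted) = 45 152 565 mm⁴.
Repeating about the centroidal y-axis gives I_y = 25 746 365 mm⁴.
Polar second moment: J = I_x + I_y = 70 898 931 mm⁴.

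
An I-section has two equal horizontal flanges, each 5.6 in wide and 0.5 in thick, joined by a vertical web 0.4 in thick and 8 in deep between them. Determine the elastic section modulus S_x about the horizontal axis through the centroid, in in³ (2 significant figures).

S_x ≈ 26 in³

Break the section into simple shapes (no overlaps), measuring from the bottom-left corner of the bounding box.
Bottom flange: 5.6 × 0.5, A = 2.8 in², y = 0.25 in, Ī = 0.05833 in⁴.
Web: 0.4 × 8, A = 3.2 in², y = 4.5 in, Ī = 17.07 in⁴.
Top flange: 5.6 × 0.5, A = 2.8 in², y = 8.75 in, Ī = 0.05833 in⁴.
By symmetry the centroid is at mid-height, ȳ = 4.5 in.
Transfer each piece to the horizontal axis through the centroid using Ī + A·d² with d = y − 4.5:
  bottom flange: d = -4.25 in → contributes +50.63 in⁴
  web: d = 0 in → contributes +17.07 in⁴
  top flange: d = 4.25 in → contributes +50.63 in⁴
Total I = 118.3 in⁴.
Extreme fibre distance c = 4.5 in; S = I/c = 26.3 in³.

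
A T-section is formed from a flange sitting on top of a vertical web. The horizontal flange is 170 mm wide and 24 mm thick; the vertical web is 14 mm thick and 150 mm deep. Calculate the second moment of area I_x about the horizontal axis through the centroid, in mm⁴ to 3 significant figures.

Break the section into simple shapes (no overlaps), measuring from the bottom-left corner of the bounding box.
Flange: 170 × 24, A = 4 080 mm², y = 162 mm, Ī = 195 840 mm⁴.
Web: 14 × 150, A = 2 100 mm², y = 75 mm, Ī = 3 937 500 mm⁴.
Centroid: ȳ = ΣA·y / ΣA = 132.44 mm.
Transfer each piece to the horizontal axis through the centroid using Ī + A·d² with d = y − 132.44:
  flange: d = 29.563 mm → contributes +3 761 667 mm⁴
  web: d = -57.437 mm → contributes +10 865 393 mm⁴
Total I = 14 627 060 mm⁴.

I_x ≈ 1.46 × 10⁷ mm⁴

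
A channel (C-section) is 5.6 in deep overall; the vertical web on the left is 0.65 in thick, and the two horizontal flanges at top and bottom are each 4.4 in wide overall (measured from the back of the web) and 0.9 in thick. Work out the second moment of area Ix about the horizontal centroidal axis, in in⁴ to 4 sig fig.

Ix ≈ 47.25 in⁴

Break the section into simple shapes (no overlaps), measuring from the bottom-left corner of the bounding box.
Web: 0.65 × 5.6, A = 3.64 in², y = 2.8 in, Ī = 9.51253 in⁴.
Top flange (beyond web): 3.75 × 0.9, A = 3.375 in², y = 5.15 in, Ī = 0.227813 in⁴.
Bottom flange (beyond web): 3.75 × 0.9, A = 3.375 in², y = 0.45 in, Ī = 0.227813 in⁴.
By symmetry the centroid is at mid-height, ȳ = 2.8 in.
Transfer each piece to the horizontal centroidal axis using Ī + A·d² with d = y − 2.8:
  web: d = 0 in → contributes +9.51253 in⁴
  top flange (beyond web): d = 2.35 in → contributes +18.8663 in⁴
  bottom flange (beyond web): d = -2.35 in → contributes +18.8663 in⁴
Total I = 47.245 in⁴.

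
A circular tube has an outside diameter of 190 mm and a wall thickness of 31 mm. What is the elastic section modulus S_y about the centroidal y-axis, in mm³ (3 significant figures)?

S_y ≈ 5.35 × 10⁵ mm³

Break the section into simple shapes (no overlaps), measuring from the bottom-left corner of the bounding box.
Outer circle: ⌀190, A = 28 353 mm², x = 95 mm, Ī = 63 971 171 mm⁴.
Bore (subtracted): ⌀128, A = 12 868 mm², x = 95 mm, Ī = 13 176 795 mm⁴.
By symmetry the centroid is at mid-width, x̄ = 95 mm.
All pieces are centred on the centroidal y-axis, so I = ΣĪ (holes subtracted) = 50 794 377 mm⁴.
Extreme fibre distance c = 95 mm; S = I/c = 534 678 mm³.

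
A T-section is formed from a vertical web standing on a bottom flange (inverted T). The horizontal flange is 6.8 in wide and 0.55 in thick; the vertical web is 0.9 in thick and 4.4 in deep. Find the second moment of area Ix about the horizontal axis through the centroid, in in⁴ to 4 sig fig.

Treat the section as a set of non-overlapping primitives; coordinates are from the bounding-box lower-left.
Flange: 6.8 × 0.55, A = 3.74 in², y = 0.275 in, Ī = 0.0942792 in⁴.
Web: 0.9 × 4.4, A = 3.96 in², y = 2.75 in, Ī = 6.3888 in⁴.
Centroid: ȳ = ΣA·y / ΣA = 1.54786 in.
Transfer each piece to the horizontal axis through the centroid using Ī + A·d² with d = y − 1.54786:
  flange: d = -1.27286 in → contributes +6.1537 in⁴
  web: d = 1.20214 in → contributes +12.1116 in⁴
Total I = 18.2653 in⁴.

Ix ≈ 18.27 in⁴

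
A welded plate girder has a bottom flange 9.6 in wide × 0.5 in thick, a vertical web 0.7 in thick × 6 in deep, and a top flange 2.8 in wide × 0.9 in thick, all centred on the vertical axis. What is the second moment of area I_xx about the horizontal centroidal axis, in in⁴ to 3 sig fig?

Break the section into simple shapes (no overlaps), measuring from the bottom-left corner of the bounding box.
Bottom plate: 9.6 × 0.5, A = 4.8 in², y = 0.25 in, Ī = 0.1 in⁴.
Web plate: 0.7 × 6, A = 4.2 in², y = 3.5 in, Ī = 12.6 in⁴.
Top plate: 2.8 × 0.9, A = 2.52 in², y = 6.95 in, Ī = 0.1701 in⁴.
Centroid: ȳ = ΣA·y / ΣA = 2.9005 in.
Transfer each piece to the horizontal centroidal axis using Ī + A·d² with d = y − 2.9005:
  bottom plate: d = -2.6505 in → contributes +33.821 in⁴
  web plate: d = 0.59948 in → contributes +14.109 in⁴
  top plate: d = 4.0495 in → contributes +41.494 in⁴
Total I = 89.424 in⁴.

I_xx ≈ 89.4 in⁴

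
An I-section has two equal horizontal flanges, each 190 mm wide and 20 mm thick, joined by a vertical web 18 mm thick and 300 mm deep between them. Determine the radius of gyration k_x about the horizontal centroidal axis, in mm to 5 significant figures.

k_x ≈ 134.54 mm

Treat the section as a set of non-overlapping primitives; coordinates are from the bounding-box lower-left.
Bottom flange: 190 × 20, A = 3 800 mm², y = 10 mm, Ī = 126666.7 mm⁴.
Web: 18 × 300, A = 5 400 mm², y = 170 mm, Ī = 40 500 000 mm⁴.
Top flange: 190 × 20, A = 3 800 mm², y = 330 mm, Ī = 126666.7 mm⁴.
By symmetry the centroid is at mid-height, ȳ = 170 mm.
Transfer each piece to the horizontal centroidal axis using Ī + A·d² with d = y − 170:
  bottom flange: d = -160 mm → contributes +97 406 667 mm⁴
  web: d = 0 mm → contributes +40 500 000 mm⁴
  top flange: d = 160 mm → contributes +97 406 667 mm⁴
Total I = 235 313 333 mm⁴.
Radius of gyration: k = √(I/A) = √(235 313 333 / 13 000) = 134.5401 mm.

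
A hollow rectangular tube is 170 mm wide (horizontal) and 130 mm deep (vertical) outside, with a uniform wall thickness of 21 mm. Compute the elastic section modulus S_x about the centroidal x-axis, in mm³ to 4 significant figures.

Decompose the section into non-overlapping parts with the origin at the bottom-left of its bounding rectangle.
Outer rectangle: 170 × 130, A = 22 100 mm², y = 65 mm, Ī = 31 124 167 mm⁴.
Inner void (subtracted): 128 × 88, A = 11 264 mm², y = 65 mm, Ī = 7 269 035 mm⁴.
By symmetry the centroid is at mid-height, ȳ = 65 mm.
All pieces are centred on the centroidal x-axis, so I = ΣĪ (holes subtracted) = 23 855 132 mm⁴.
Extreme fibre distance c = 65 mm; S = I/c = 367 002 mm³.

S_x ≈ 3.670 × 10⁵ mm³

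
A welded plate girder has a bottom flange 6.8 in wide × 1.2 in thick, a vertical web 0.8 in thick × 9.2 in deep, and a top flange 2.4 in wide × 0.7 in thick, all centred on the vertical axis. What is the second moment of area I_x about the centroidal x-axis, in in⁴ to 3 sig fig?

I_x ≈ 247 in⁴

Split into non-overlapping primitives; take the origin at the lower-left of the bounding box.
Bottom plate: 6.8 × 1.2, A = 8.16 in², y = 0.6 in, Ī = 0.9792 in⁴.
Web plate: 0.8 × 9.2, A = 7.36 in², y = 5.8 in, Ī = 51.913 in⁴.
Top plate: 2.4 × 0.7, A = 1.68 in², y = 10.75 in, Ī = 0.0686 in⁴.
Centroid: ȳ = ΣA·y / ΣA = 3.8165 in.
Transfer each piece to the centroidal x-axis using Ī + A·d² with d = y − 3.8165:
  bottom plate: d = -3.2165 in → contributes +85.402 in⁴
  web plate: d = 1.9835 in → contributes +80.868 in⁴
  top plate: d = 6.9335 in → contributes +80.832 in⁴
Total I = 247.1 in⁴.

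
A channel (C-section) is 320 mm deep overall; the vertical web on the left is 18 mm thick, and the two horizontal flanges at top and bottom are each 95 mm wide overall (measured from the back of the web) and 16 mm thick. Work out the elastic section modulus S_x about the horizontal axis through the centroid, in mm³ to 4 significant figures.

S_x ≈ 6.633 × 10⁵ mm³

Split into non-overlapping primitives; take the origin at the lower-left of the bounding box.
Web: 18 × 320, A = 5 760 mm², y = 160 mm, Ī = 49 152 000 mm⁴.
Top flange (beyond web): 77 × 16, A = 1 232 mm², y = 312 mm, Ī = 26282.7 mm⁴.
Bottom flange (beyond web): 77 × 16, A = 1 232 mm², y = 8 mm, Ī = 26282.7 mm⁴.
By symmetry the centroid is at mid-height, ȳ = 160 mm.
Transfer each piece to the horizontal axis through the centroid using Ī + A·d² with d = y − 160:
  web: d = 0 mm → contributes +49 152 000 mm⁴
  top flange (beyond web): d = 152 mm → contributes +28 490 411 mm⁴
  bottom flange (beyond web): d = -152 mm → contributes +28 490 411 mm⁴
Total I = 106 132 821 mm⁴.
Extreme fibre distance c = 160 mm; S = I/c = 663 330 mm³.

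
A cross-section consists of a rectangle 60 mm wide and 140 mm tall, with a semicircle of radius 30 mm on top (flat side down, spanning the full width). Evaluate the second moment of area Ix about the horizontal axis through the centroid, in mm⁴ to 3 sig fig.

Ix ≈ 2.21 × 10⁷ mm⁴

Decompose the section into non-overlapping parts with the origin at the bottom-left of its bounding rectangle.
Rectangular body: 60 × 140, A = 8 400 mm², y = 70 mm, Ī = 13 720 000 mm⁴.
Semicircular cap: semicircle r = 30, A = 1413.7 mm², y = 152.73 mm, Ī = 88 903 mm⁴.
Centroid: ȳ = ΣA·y / ΣA = 81.918 mm.
Transfer each piece to the horizontal axis through the centroid using Ī + A·d² with d = y − 81.918:
  rectangular body: d = -11.918 mm → contributes +14 913 131 mm⁴
  semicircular cap: d = 70.814 mm → contributes +7 178 232 mm⁴
Total I = 22 091 363 mm⁴.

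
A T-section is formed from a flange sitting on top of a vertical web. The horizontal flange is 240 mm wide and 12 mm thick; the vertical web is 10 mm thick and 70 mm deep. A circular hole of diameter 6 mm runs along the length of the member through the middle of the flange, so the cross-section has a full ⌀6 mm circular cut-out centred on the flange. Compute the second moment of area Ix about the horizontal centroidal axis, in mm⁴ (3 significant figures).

Split into non-overlapping primitives; take the origin at the lower-left of the bounding box.
Flange: 240 × 12, A = 2 880 mm², y = 76 mm, Ī = 34 560 mm⁴.
Web: 10 × 70, A = 700 mm², y = 35 mm, Ī = 285 833 mm⁴.
Hole (subtracted): ⌀6, A = 28.274 mm², y = 76 mm, Ī = 63.617 mm⁴.
Centroid: ȳ = ΣA·y / ΣA = 67.919 mm.
Transfer each piece to the horizontal centroidal axis using Ī + A·d² with d = y − 67.919:
  flange: d = 8.0806 mm → contributes +222 612 mm⁴
  web: d = -32.919 mm → contributes +1 044 415 mm⁴
  hole: d = 8.0806 mm → contributes −1909.8 mm⁴
Total I = 1 265 117 mm⁴.

Ix ≈ 1.27 × 10⁶ mm⁴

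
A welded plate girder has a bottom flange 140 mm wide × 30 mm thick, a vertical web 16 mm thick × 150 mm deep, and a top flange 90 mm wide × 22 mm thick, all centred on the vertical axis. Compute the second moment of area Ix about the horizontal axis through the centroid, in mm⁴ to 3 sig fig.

Break the section into simple shapes (no overlaps), measuring from the bottom-left corner of the bounding box.
Bottom plate: 140 × 30, A = 4 200 mm², y = 15 mm, Ī = 315 000 mm⁴.
Web plate: 16 × 150, A = 2 400 mm², y = 105 mm, Ī = 4 500 000 mm⁴.
Top plate: 90 × 22, A = 1 980 mm², y = 191 mm, Ī = 79 860 mm⁴.
Centroid: ȳ = ΣA·y / ΣA = 80.79 mm.
Transfer each piece to the horizontal axis through the centroid using Ī + A·d² with d = y − 80.79:
  bottom plate: d = -65.79 mm → contributes +18 494 077 mm⁴
  web plate: d = 24.21 mm → contributes +5 906 673 mm⁴
  top plate: d = 110.21 mm → contributes +24 129 332 mm⁴
Total I = 48 530 082 mm⁴.

Ix ≈ 4.85 × 10⁷ mm⁴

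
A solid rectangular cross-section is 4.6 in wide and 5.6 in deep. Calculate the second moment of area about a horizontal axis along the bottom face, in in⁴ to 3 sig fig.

The section: 4.6 × 5.6, A = 25.76 in², y = 2.8 in, Ī = 67.319 in⁴.
Transfer it to the bottom edge using Ī + A·d² with d = y − 0:
  the section: d = 2.8 in → contributes +269.28 in⁴
Total I = 269.28 in⁴.

I_base ≈ 269 in⁴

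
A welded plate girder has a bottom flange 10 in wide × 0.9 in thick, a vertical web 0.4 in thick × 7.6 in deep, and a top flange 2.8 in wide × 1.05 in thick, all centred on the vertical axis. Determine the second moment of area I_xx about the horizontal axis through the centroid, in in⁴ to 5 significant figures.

Decompose the section into non-overlapping parts with the origin at the bottom-left of its bounding rectangle.
Bottom plate: 10 × 0.9, A = 9 in², y = 0.45 in, Ī = 0.6075 in⁴.
Web plate: 0.4 × 7.6, A = 3.04 in², y = 4.7 in, Ī = 14.63253 in⁴.
Top plate: 2.8 × 1.05, A = 2.94 in², y = 9.025 in, Ī = 0.2701125 in⁴.
Centroid: ȳ = ΣA·y / ΣA = 2.995427 in.
Transfer each piece to the horizontal axis through the centroid using Ī + A·d² with d = y − 2.995427:
  bottom plate: d = -2.545427 in → contributes +58.9203 in⁴
  web plate: d = 1.704573 in → contributes +23.46546 in⁴
  top plate: d = 6.029573 in → contributes +107.156 in⁴
Total I = 189.5418 in⁴.

I_xx ≈ 189.54 in⁴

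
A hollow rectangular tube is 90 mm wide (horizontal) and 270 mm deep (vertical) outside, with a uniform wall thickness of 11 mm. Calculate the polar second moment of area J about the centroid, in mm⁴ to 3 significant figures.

J ≈ 7.11 × 10⁷ mm⁴

Break the section into simple shapes (no overlaps), measuring from the bottom-left corner of the bounding box.
Outer rectangle: 90 × 270, A = 24 300 mm², y = 135 mm, Ī = 147 622 500 mm⁴.
Inner void (subtracted): 68 × 248, A = 16 864 mm², y = 135 mm, Ī = 86 433 621 mm⁴.
By symmetry the centroid is at mid-height, ȳ = 135 mm.
All pieces are centred on the centroidal x-axis, so I = ΣĪ (holes subtracted) = 61 188 879 mm⁴.
Repeating about the centroidal y-axis gives I_y = 9 904 239 mm⁴.
Polar second moment: J = I_x + I_y = 71 093 117 mm⁴.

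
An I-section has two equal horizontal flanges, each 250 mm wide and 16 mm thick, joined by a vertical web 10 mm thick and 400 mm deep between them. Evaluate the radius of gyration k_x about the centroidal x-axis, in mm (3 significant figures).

Decompose the section into non-overlapping parts with the origin at the bottom-left of its bounding rectangle.
Bottom flange: 250 × 16, A = 4 000 mm², y = 8 mm, Ī = 85 333 mm⁴.
Web: 10 × 400, A = 4 000 mm², y = 216 mm, Ī = 53 333 333 mm⁴.
Top flange: 250 × 16, A = 4 000 mm², y = 424 mm, Ī = 85 333 mm⁴.
By symmetry the centroid is at mid-height, ȳ = 216 mm.
Transfer each piece to the centroidal x-axis using Ī + A·d² with d = y − 216:
  bottom flange: d = -208 mm → contributes +173 141 333 mm⁴
  web: d = 0 mm → contributes +53 333 333 mm⁴
  top flange: d = 208 mm → contributes +173 141 333 mm⁴
Total I = 399 616 000 mm⁴.
Radius of gyration: k = √(I/A) = √(399 616 000 / 12 000) = 182.49 mm.

k_x ≈ 182 mm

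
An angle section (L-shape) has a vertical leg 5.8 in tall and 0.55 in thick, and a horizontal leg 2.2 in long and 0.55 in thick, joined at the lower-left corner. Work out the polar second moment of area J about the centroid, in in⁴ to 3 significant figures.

J ≈ 15.0 in⁴

Break the section into simple shapes (no overlaps), measuring from the bottom-left corner of the bounding box.
Vertical leg: 0.55 × 5.8, A = 3.19 in², y = 2.9 in, Ī = 8.9426 in⁴.
Horizontal leg (remainder): 1.65 × 0.55, A = 0.9075 in², y = 0.275 in, Ī = 0.022877 in⁴.
Centroid: ȳ = ΣA·y / ΣA = 2.3186 in.
Transfer each piece to the centroidal x-axis using Ī + A·d² with d = y − 2.3186:
  vertical leg: d = 0.58138 in → contributes +10.021 in⁴
  horizontal leg (remainder): d = -2.0436 in → contributes +3.813 in⁴
Total I = 13.834 in⁴.
For the y-axis: x̄ = 0.51862 in.
Repeating about the centroidal y-axis gives I_y = 1.1412 in⁴.
Polar second moment: J = I_x + I_y = 14.975 in⁴.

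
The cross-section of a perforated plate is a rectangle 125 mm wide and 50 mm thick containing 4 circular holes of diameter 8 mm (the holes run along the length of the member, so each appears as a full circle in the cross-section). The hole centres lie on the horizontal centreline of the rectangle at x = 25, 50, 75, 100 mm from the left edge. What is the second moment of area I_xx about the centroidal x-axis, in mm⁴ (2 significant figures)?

Break the section into simple shapes (no overlaps), measuring from the bottom-left corner of the bounding box.
Plate: 125 × 50, A = 6 250 mm², y = 25 mm, Ī = 1 302 083 mm⁴.
Hole 1 (subtracted): ⌀8, A = 50.27 mm², y = 25 mm, Ī = 201.1 mm⁴.
Hole 2 (subtracted): ⌀8, A = 50.27 mm², y = 25 mm, Ī = 201.1 mm⁴.
Hole 3 (subtracted): ⌀8, A = 50.27 mm², y = 25 mm, Ī = 201.1 mm⁴.
Hole 4 (subtracted): ⌀8, A = 50.27 mm², y = 25 mm, Ī = 201.1 mm⁴.
By symmetry the centroid is at mid-height, ȳ = 25 mm.
All pieces are centred on the centroidal x-axis, so I = ΣĪ (holes subtracted) = 1 301 279 mm⁴.

I_xx ≈ 1.3 × 10⁶ mm⁴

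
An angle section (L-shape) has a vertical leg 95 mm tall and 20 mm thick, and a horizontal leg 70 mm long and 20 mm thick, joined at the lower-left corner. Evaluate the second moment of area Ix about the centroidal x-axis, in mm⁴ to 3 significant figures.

Ix ≈ 2.38 × 10⁶ mm⁴

Break the section into simple shapes (no overlaps), measuring from the bottom-left corner of the bounding box.
Vertical leg: 20 × 95, A = 1 900 mm², y = 47.5 mm, Ī = 1 428 958 mm⁴.
Horizontal leg (remainder): 50 × 20, A = 1 000 mm², y = 10 mm, Ī = 33 333 mm⁴.
Centroid: ȳ = ΣA·y / ΣA = 34.569 mm.
Transfer each piece to the centroidal x-axis using Ī + A·d² with d = y − 34.569:
  vertical leg: d = 12.931 mm → contributes +1 746 660 mm⁴
  horizontal leg (remainder): d = -24.569 mm → contributes +636 967 mm⁴
Total I = 2 383 628 mm⁴.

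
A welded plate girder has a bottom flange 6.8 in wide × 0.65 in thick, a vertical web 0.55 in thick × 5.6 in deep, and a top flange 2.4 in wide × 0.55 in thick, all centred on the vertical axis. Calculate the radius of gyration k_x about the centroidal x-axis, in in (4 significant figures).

k_x ≈ 2.454 in

Break the section into simple shapes (no overlaps), measuring from the bottom-left corner of the bounding box.
Bottom plate: 6.8 × 0.65, A = 4.42 in², y = 0.325 in, Ī = 0.155621 in⁴.
Web plate: 0.55 × 5.6, A = 3.08 in², y = 3.45 in, Ī = 8.04907 in⁴.
Top plate: 2.4 × 0.55, A = 1.32 in², y = 6.525 in, Ī = 0.033275 in⁴.
Centroid: ȳ = ΣA·y / ΣA = 2.34416 in.
Transfer each piece to the centroidal x-axis using Ī + A·d² with d = y − 2.34416:
  bottom plate: d = -2.01916 in → contributes +18.176 in⁴
  web plate: d = 1.10584 in → contributes +11.8155 in⁴
  top plate: d = 4.18084 in → contributes +23.1061 in⁴
Total I = 53.0976 in⁴.
Radius of gyration: k = √(I/A) = √(53.0976 / 8.82) = 2.4536 in.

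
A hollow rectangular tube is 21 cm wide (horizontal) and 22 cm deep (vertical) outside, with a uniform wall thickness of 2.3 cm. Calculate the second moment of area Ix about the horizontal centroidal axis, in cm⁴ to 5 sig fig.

Ix ≈ 1.1434 × 10⁴ cm⁴

Treat the section as a set of non-overlapping primitives; coordinates are from the bounding-box lower-left.
Outer rectangle: 21 × 22, A = 462 cm², y = 11 cm, Ī = 18 634 cm⁴.
Inner void (subtracted): 16.4 × 17.4, A = 285.36 cm², y = 11 cm, Ī = 7199.633 cm⁴.
By symmetry the centroid is at mid-height, ȳ = 11 cm.
All pieces are centred on the horizontal centroidal axis, so I = ΣĪ (holes subtracted) = 11434.37 cm⁴.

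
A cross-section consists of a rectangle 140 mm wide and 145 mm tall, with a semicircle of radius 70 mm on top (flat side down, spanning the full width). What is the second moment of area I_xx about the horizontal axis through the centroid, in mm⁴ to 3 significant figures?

I_xx ≈ 9.65 × 10⁷ mm⁴

Break the section into simple shapes (no overlaps), measuring from the bottom-left corner of the bounding box.
Rectangular body: 140 × 145, A = 20 300 mm², y = 72.5 mm, Ī = 35 567 292 mm⁴.
Semicircular cap: semicircle r = 70, A = 7696.9 mm², y = 174.71 mm, Ī = 2 635 265 mm⁴.
Centroid: ȳ = ΣA·y / ΣA = 100.6 mm.
Transfer each piece to the horizontal axis through the centroid using Ī + A·d² with d = y − 100.6:
  rectangular body: d = -28.099 mm → contributes +51 595 524 mm⁴
  semicircular cap: d = 74.11 mm → contributes +44 908 521 mm⁴
Total I = 96 504 044 mm⁴.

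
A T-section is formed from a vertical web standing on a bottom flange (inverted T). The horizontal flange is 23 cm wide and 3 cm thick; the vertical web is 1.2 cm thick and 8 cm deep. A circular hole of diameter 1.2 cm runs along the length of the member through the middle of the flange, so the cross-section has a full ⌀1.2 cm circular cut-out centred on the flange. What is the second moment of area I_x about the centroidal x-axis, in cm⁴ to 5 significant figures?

I_x ≈ 357.26 cm⁴

Treat the section as a set of non-overlapping primitives; coordinates are from the bounding-box lower-left.
Flange: 23 × 3, A = 69 cm², y = 1.5 cm, Ī = 51.75 cm⁴.
Web: 1.2 × 8, A = 9.6 cm², y = 7 cm, Ī = 51.2 cm⁴.
Hole (subtracted): ⌀1.2, A = 1.130973 cm², y = 1.5 cm, Ī = 0.1017876 cm⁴.
Centroid: ȳ = ΣA·y / ΣA = 2.181563 cm.
Transfer each piece to the centroidal x-axis using Ī + A·d² with d = y − 2.181563:
  flange: d = -0.6815627 cm → contributes +83.80241 cm⁴
  web: d = 4.818437 cm → contributes +274.0864 cm⁴
  hole: d = -0.6815627 cm → contributes −0.6271561 cm⁴
Total I = 357.2617 cm⁴.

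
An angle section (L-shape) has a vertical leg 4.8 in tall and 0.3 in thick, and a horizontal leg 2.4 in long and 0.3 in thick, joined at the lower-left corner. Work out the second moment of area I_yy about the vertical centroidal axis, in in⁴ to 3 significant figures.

Treat the section as a set of non-overlapping primitives; coordinates are from the bounding-box lower-left.
Vertical leg: 0.3 × 4.8, A = 1.44 in², x = 0.15 in, Ī = 0.0108 in⁴.
Horizontal leg (remainder): 2.1 × 0.3, A = 0.63 in², x = 1.35 in, Ī = 0.23153 in⁴.
Centroid: x̄ = ΣA·x / ΣA = 0.51522 in.
Transfer each piece to the vertical centroidal axis using Ī + A·d² with d = x − 0.51522:
  vertical leg: d = -0.36522 in → contributes +0.20287 in⁴
  horizontal leg (remainder): d = 0.83478 in → contributes +0.67055 in⁴
Total I = 0.87342 in⁴.

I_yy ≈ 0.873 in⁴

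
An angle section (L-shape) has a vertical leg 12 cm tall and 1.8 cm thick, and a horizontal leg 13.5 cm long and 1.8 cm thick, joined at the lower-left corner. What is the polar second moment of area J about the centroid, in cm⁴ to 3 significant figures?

J ≈ 1270 cm⁴

Treat the section as a set of non-overlapping primitives; coordinates are from the bounding-box lower-left.
Vertical leg: 1.8 × 12, A = 21.6 cm², y = 6 cm, Ī = 259.2 cm⁴.
Horizontal leg (remainder): 11.7 × 1.8, A = 21.06 cm², y = 0.9 cm, Ī = 5.6862 cm⁴.
Centroid: ȳ = ΣA·y / ΣA = 3.4823 cm.
Transfer each piece to the centroidal x-axis using Ī + A·d² with d = y − 3.4823:
  vertical leg: d = 2.5177 cm → contributes +396.12 cm⁴
  horizontal leg (remainder): d = -2.5823 cm → contributes +146.12 cm⁴
Total I = 542.24 cm⁴.
For the y-axis: x̄ = 4.2323 cm.
Repeating about the centroidal y-axis gives I_y = 731.92 cm⁴.
Polar second moment: J = I_x + I_y = 1274.2 cm⁴.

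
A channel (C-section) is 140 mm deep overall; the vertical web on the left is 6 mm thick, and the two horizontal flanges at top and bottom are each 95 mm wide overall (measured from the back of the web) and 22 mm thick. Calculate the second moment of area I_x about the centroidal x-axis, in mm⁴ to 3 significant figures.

Decompose the section into non-overlapping parts with the origin at the bottom-left of its bounding rectangle.
Web: 6 × 140, A = 840 mm², y = 70 mm, Ī = 1 372 000 mm⁴.
Top flange (beyond web): 89 × 22, A = 1 958 mm², y = 129 mm, Ī = 78 973 mm⁴.
Bottom flange (beyond web): 89 × 22, A = 1 958 mm², y = 11 mm, Ī = 78 973 mm⁴.
By symmetry the centroid is at mid-height, ȳ = 70 mm.
Transfer each piece to the centroidal x-axis using Ī + A·d² with d = y − 70:
  web: d = 0 mm → contributes +1 372 000 mm⁴
  top flange (beyond web): d = 59 mm → contributes +6 894 771 mm⁴
  bottom flange (beyond web): d = -59 mm → contributes +6 894 771 mm⁴
Total I = 15 161 541 mm⁴.

I_x ≈ 1.52 × 10⁷ mm⁴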